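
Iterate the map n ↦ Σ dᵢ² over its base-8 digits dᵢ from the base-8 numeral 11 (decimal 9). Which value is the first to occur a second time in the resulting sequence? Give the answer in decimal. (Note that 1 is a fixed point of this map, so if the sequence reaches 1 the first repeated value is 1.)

9 = (1,1)_8 → 1² + 1² = 1 + 1 = 2
2 = (2)_8 → 2² = 4
4 = (4)_8 → 4² = 16
16 = (2,0)_8 → 2² + 0² = 4 + 0 = 4  — 4 already appeared earlier.

4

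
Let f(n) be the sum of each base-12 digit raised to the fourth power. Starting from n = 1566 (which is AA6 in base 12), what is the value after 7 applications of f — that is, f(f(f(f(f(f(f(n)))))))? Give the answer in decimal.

1566 = (10,10,6)_12 → 10⁴ + 10⁴ + 6⁴ = 10000 + 10000 + 1296 = 21296
21296 = (1,0,3,10,8)_12 → 1⁴ + 0⁴ + 3⁴ + 10⁴ + 8⁴ = 1 + 0 + 81 + 10000 + 4096 = 14178
14178 = (8,2,5,6)_12 → 8⁴ + 2⁴ + 5⁴ + 6⁴ = 4096 + 16 + 625 + 1296 = 6033
6033 = (3,5,10,9)_12 → 3⁴ + 5⁴ + 10⁴ + 9⁴ = 81 + 625 + 10000 + 6561 = 17267
17267 = (9,11,10,11)_12 → 9⁴ + 11⁴ + 10⁴ + 11⁴ = 6561 + 14641 + 10000 + 14641 = 45843
45843 = (2,2,6,4,3)_12 → 2⁴ + 2⁴ + 6⁴ + 4⁴ + 3⁴ = 16 + 16 + 1296 + 256 + 81 = 1665
1665 = (11,6,9)_12 → 11⁴ + 6⁴ + 9⁴ = 14641 + 1296 + 6561 = 22498

22498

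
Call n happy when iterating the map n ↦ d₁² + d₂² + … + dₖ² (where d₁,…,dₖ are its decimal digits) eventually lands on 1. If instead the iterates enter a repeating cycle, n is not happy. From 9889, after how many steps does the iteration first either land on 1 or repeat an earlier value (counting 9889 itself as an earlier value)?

9889 → 9² + 8² + 8² + 9² = 81 + 64 + 64 + 81 = 290
290 → 2² + 9² + 0² = 4 + 81 + 0 = 85
85 → 8² + 5² = 64 + 25 = 89
89 → 8² + 9² = 64 + 81 = 145
145 → 1² + 4² + 5² = 1 + 16 + 25 = 42
42 → 4² + 2² = 16 + 4 = 20
20 → 2² + 0² = 4 + 0 = 4
4 → 4² = 16
16 → 1² + 6² = 1 + 36 = 37
37 → 3² + 7² = 9 + 49 = 58
58 → 5² + 8² = 25 + 64 = 89  — 89 repeats.
That took 11 steps.

11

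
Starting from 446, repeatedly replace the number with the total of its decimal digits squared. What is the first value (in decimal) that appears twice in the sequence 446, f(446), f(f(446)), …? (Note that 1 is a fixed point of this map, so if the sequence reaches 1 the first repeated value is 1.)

1

446 → 68
68 → 100
100 → 1  — reached the fixed point 1.
1 → 1, so 1 is the first repeated value.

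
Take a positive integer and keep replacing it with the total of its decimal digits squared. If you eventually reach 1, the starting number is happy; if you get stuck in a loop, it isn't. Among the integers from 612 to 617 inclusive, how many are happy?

1

612: 612 → 41 → 17 → 50 → 25 → 29 → 85 → 89 → 145 → 42 → 20 → 4 → 16 → 37 → 58 → 89  — not happy
613: 613 → 46 → 52 → 29 → 85 → 89 → 145 → 42 → 20 → 4 → 16 → 37 → 58 → 89  — not happy
614: 614 → 53 → 34 → 25 → 29 → 85 → 89 → 145 → 42 → 20 → 4 → 16 → 37 → 58 → 89  — not happy
615: 615 → 62 → 40 → 16 → 37 → 58 → 89 → 145 → 42 → 20 → 4 → 16  — not happy
616: 616 → 73 → 58 → 89 → 145 → 42 → 20 → 4 → 16 → 37 → 58  — not happy
617: 617 → 86 → 100 → 1  — happy
happy: 617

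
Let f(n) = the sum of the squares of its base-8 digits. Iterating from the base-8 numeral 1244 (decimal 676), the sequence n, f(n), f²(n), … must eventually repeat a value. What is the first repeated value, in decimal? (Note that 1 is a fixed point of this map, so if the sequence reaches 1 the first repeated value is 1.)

676 = (1,2,4,4)_8 → 1² + 2² + 4² + 4² = 1 + 4 + 16 + 16 = 37
37 = (4,5)_8 → 4² + 5² = 16 + 25 = 41
41 = (5,1)_8 → 5² + 1² = 25 + 1 = 26
26 = (3,2)_8 → 3² + 2² = 9 + 4 = 13
13 = (1,5)_8 → 1² + 5² = 1 + 25 = 26  — 26 already appeared earlier.

26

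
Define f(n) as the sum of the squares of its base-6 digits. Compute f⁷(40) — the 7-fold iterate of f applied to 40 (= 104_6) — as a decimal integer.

40 = (1,0,4)_6 → 1² + 0² + 4² = 17
17 = (2,5)_6 → 2² + 5² = 29
29 = (4,5)_6 → 4² + 5² = 41
41 = (1,0,5)_6 → 1² + 0² + 5² = 26
26 = (4,2)_6 → 4² + 2² = 20
20 = (3,2)_6 → 3² + 2² = 13
13 = (2,1)_6 → 2² + 1² = 5

5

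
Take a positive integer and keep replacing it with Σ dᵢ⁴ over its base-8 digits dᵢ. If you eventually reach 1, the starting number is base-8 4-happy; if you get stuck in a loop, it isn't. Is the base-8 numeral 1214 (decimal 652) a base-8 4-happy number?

652 = (1,2,1,4)_8 → 274
274 = (4,2,2)_8 → 288
288 = (4,4,0)_8 → 512
512 = (1,0,0,0)_8 → 1  — reached 1.

base-8 4-happy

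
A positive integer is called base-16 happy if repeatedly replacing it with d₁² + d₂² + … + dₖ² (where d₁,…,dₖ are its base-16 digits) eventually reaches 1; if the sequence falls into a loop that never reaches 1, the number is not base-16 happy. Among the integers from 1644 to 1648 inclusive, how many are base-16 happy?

1644: 1644 → 216 → 233 → 277 → 27 → 122 → 149 → 106 → 136 → 128 → 64 → 16 → 1  — base-16 happy
1645: 1645 → 241 → 226 → 200 → 208 → 169 → 181 → 146 → 85 → 50 → 13 → 169  — not base-16 happy
1646: 1646 → 268 → 145 → 82 → 29 → 170 → 200 → 208 → 169 → 181 → 146 → 85 → 50 → 13 → 169  — not base-16 happy
1647: 1647 → 297 → 86 → 61 → 178 → 125 → 218 → 269 → 170 → 200 → 208 → 169 → 181 → 146 → 85 → 50 → 13 → 169  — not base-16 happy
1648: 1648 → 85 → 50 → 13 → 169 → 181 → 146 → 85  — not base-16 happy
base-16 happy: 1644

1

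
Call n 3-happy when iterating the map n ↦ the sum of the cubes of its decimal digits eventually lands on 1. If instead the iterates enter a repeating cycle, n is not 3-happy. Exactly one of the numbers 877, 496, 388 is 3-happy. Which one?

877

877: 877 → 1198 → 1243 → 100 → 1  — reaches 1 (3-happy)
496: 496 → 1009 → 730 → 370 → 370  — repeats 370 (not 3-happy)
388: 388 → 1051 → 127 → 352 → 160 → 217 → 352  — repeats 352 (not 3-happy)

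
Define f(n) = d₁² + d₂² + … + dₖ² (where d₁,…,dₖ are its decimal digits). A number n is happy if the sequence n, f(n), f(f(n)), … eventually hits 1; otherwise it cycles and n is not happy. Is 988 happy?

988 → 9² + 8² + 8² = 209
209 → 2² + 0² + 9² = 85
85 → 8² + 5² = 89
89 → 8² + 9² = 145
145 → 1² + 4² + 5² = 42
42 → 4² + 2² = 20
20 → 2² + 0² = 4
4 → 4² = 16
16 → 1² + 6² = 37
37 → 3² + 7² = 58
58 → 5² + 8² = 89  — 89 already seen; the sequence cycles without reaching 1.

not happy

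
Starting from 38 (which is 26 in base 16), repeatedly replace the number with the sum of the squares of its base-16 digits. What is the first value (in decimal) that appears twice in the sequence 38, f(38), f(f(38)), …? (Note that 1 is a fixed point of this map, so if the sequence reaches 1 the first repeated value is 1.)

1

38 = (2,6)_16 → 40
40 = (2,8)_16 → 68
68 = (4,4)_16 → 32
32 = (2,0)_16 → 4
4 = (4)_16 → 16
16 = (1,0)_16 → 1  — reached the fixed point 1.
1 → 1, so 1 is the first repeated value.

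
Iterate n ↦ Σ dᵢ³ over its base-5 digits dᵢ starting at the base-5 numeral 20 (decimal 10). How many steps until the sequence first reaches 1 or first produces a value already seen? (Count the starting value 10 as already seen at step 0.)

3

10 = (2,0)_5 → 2³ + 0³ = 8 + 0 = 8
8 = (1,3)_5 → 1³ + 3³ = 1 + 27 = 28
28 = (1,0,3)_5 → 1³ + 0³ + 3³ = 1 + 0 + 27 = 28  — 28 repeats.
That took 3 steps.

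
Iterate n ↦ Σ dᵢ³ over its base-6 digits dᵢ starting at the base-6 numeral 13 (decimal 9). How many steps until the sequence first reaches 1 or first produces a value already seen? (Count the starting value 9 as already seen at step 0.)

5

9 = (1,3)_6 → 1³ + 3³ = 28
28 = (4,4)_6 → 4³ + 4³ = 128
128 = (3,3,2)_6 → 3³ + 3³ + 2³ = 62
62 = (1,4,2)_6 → 1³ + 4³ + 2³ = 73
73 = (2,0,1)_6 → 2³ + 0³ + 1³ = 9  — 9 repeats.
That took 5 steps.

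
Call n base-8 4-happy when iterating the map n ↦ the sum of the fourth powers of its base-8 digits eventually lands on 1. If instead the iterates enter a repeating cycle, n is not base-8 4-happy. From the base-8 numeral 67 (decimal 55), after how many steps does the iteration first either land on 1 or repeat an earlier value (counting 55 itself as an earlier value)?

55 = (6,7)_8 → 6⁴ + 7⁴ = 1296 + 2401 = 3697
3697 = (7,1,6,1)_8 → 7⁴ + 1⁴ + 6⁴ + 1⁴ = 2401 + 1 + 1296 + 1 = 3699
3699 = (7,1,6,3)_8 → 7⁴ + 1⁴ + 6⁴ + 3⁴ = 2401 + 1 + 1296 + 81 = 3779
3779 = (7,3,0,3)_8 → 7⁴ + 3⁴ + 0⁴ + 3⁴ = 2401 + 81 + 0 + 81 = 2563
2563 = (5,0,0,3)_8 → 5⁴ + 0⁴ + 0⁴ + 3⁴ = 625 + 0 + 0 + 81 = 706
706 = (1,3,0,2)_8 → 1⁴ + 3⁴ + 0⁴ + 2⁴ = 1 + 81 + 0 + 16 = 98
98 = (1,4,2)_8 → 1⁴ + 4⁴ + 2⁴ = 1 + 256 + 16 = 273
273 = (4,2,1)_8 → 4⁴ + 2⁴ + 1⁴ = 256 + 16 + 1 = 273  — 273 repeats.
That took 8 steps.

8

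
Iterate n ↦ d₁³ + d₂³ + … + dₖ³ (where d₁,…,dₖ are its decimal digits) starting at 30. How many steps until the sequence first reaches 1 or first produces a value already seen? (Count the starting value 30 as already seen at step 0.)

4

30 → 3³ + 0³ = 27 + 0 = 27
27 → 2³ + 7³ = 8 + 343 = 351
351 → 3³ + 5³ + 1³ = 27 + 125 + 1 = 153
153 → 1³ + 5³ + 3³ = 1 + 125 + 27 = 153  — 153 repeats.
That took 4 steps.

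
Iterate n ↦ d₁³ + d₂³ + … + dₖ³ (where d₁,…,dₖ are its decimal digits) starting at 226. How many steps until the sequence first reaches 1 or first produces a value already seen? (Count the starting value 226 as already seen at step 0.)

226 → 2³ + 2³ + 6³ = 232
232 → 2³ + 3³ + 2³ = 43
43 → 4³ + 3³ = 91
91 → 9³ + 1³ = 730
730 → 7³ + 3³ + 0³ = 370
370 → 3³ + 7³ + 0³ = 370  — 370 repeats.
That took 6 steps.

6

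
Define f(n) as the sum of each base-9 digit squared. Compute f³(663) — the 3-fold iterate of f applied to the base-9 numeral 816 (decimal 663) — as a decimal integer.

1

663 = (8,1,6)_9 → 8² + 1² + 6² = 101
101 = (1,2,2)_9 → 1² + 2² + 2² = 9
9 = (1,0)_9 → 1² + 0² = 1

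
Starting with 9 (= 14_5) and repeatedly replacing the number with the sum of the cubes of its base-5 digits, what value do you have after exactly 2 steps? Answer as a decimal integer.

35

9 = (1,4)_5 → 1³ + 4³ = 65
65 = (2,3,0)_5 → 2³ + 3³ + 0³ = 35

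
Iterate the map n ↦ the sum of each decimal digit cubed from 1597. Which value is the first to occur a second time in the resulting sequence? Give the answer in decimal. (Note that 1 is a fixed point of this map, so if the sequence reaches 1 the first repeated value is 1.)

1

1597 → 1³ + 5³ + 9³ + 7³ = 1 + 125 + 729 + 343 = 1198
1198 → 1³ + 1³ + 9³ + 8³ = 1 + 1 + 729 + 512 = 1243
1243 → 1³ + 2³ + 4³ + 3³ = 1 + 8 + 64 + 27 = 100
100 → 1³ + 0³ + 0³ = 1 + 0 + 0 = 1  — reached the fixed point 1.
1 → 1, so 1 is the first repeated value.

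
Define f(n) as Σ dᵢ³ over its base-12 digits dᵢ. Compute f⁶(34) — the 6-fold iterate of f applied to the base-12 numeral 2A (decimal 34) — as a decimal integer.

1855

34 = (2,10)_12 → 1008
1008 = (7,0,0)_12 → 343
343 = (2,4,7)_12 → 415
415 = (2,10,7)_12 → 1351
1351 = (9,4,7)_12 → 1136
1136 = (7,10,8)_12 → 1855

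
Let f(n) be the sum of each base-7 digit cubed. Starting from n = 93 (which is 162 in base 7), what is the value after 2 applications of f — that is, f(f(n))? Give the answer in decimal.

129

93 = (1,6,2)_7 → 1³ + 6³ + 2³ = 225
225 = (4,4,1)_7 → 4³ + 4³ + 1³ = 129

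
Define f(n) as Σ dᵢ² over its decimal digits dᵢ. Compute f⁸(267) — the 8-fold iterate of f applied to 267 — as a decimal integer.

267 → 2² + 6² + 7² = 4 + 36 + 49 = 89
89 → 8² + 9² = 64 + 81 = 145
145 → 1² + 4² + 5² = 1 + 16 + 25 = 42
42 → 4² + 2² = 16 + 4 = 20
20 → 2² + 0² = 4 + 0 = 4
4 → 4² = 16
16 → 1² + 6² = 1 + 36 = 37
37 → 3² + 7² = 9 + 49 = 58

58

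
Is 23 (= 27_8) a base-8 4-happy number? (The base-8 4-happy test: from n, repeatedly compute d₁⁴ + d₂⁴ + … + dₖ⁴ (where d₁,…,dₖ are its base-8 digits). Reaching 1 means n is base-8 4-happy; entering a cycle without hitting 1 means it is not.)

23 = (2,7)_8 → 2⁴ + 7⁴ = 16 + 2401 = 2417
2417 = (4,5,6,1)_8 → 4⁴ + 5⁴ + 6⁴ + 1⁴ = 256 + 625 + 1296 + 1 = 2178
2178 = (4,2,0,2)_8 → 4⁴ + 2⁴ + 0⁴ + 2⁴ = 256 + 16 + 0 + 16 = 288
288 = (4,4,0)_8 → 4⁴ + 4⁴ + 0⁴ = 256 + 256 + 0 = 512
512 = (1,0,0,0)_8 → 1⁴ + 0⁴ + 0⁴ + 0⁴ = 1 + 0 + 0 + 0 = 1  — reached 1.

base-8 4-happy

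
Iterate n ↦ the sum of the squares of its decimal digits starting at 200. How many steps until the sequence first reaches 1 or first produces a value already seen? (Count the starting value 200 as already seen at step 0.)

200 → 2² + 0² + 0² = 4
4 → 4² = 16
16 → 1² + 6² = 37
37 → 3² + 7² = 58
58 → 5² + 8² = 89
89 → 8² + 9² = 145
145 → 1² + 4² + 5² = 42
42 → 4² + 2² = 20
20 → 2² + 0² = 4  — 4 repeats.
That took 9 steps.

9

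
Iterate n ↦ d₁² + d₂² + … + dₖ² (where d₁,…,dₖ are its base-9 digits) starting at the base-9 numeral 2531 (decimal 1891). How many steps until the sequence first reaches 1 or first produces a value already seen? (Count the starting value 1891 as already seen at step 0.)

1891 = (2,5,3,1)_9 → 2² + 5² + 3² + 1² = 39
39 = (4,3)_9 → 4² + 3² = 25
25 = (2,7)_9 → 2² + 7² = 53
53 = (5,8)_9 → 5² + 8² = 89
89 = (1,0,8)_9 → 1² + 0² + 8² = 65
65 = (7,2)_9 → 7² + 2² = 53  — 53 repeats.
That took 6 steps.

6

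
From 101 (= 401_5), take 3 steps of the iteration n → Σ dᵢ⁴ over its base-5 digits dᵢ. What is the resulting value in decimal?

101 = (4,0,1)_5 → 4⁴ + 0⁴ + 1⁴ = 257
257 = (2,0,1,2)_5 → 2⁴ + 0⁴ + 1⁴ + 2⁴ = 33
33 = (1,1,3)_5 → 1⁴ + 1⁴ + 3⁴ = 83

83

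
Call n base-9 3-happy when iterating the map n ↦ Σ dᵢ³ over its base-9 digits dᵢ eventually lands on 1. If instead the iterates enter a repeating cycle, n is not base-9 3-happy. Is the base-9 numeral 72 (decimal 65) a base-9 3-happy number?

65 = (7,2)_9 → 7³ + 2³ = 343 + 8 = 351
351 = (4,3,0)_9 → 4³ + 3³ + 0³ = 64 + 27 + 0 = 91
91 = (1,1,1)_9 → 1³ + 1³ + 1³ = 1 + 1 + 1 = 3
3 = (3)_9 → 3³ = 27
27 = (3,0)_9 → 3³ + 0³ = 27 + 0 = 27  — 27 already seen; the sequence cycles without reaching 1.

not base-9 3-happy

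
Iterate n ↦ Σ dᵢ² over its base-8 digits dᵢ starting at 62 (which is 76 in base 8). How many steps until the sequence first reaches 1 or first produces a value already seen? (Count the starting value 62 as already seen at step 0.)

62 = (7,6)_8 → 7² + 6² = 85
85 = (1,2,5)_8 → 1² + 2² + 5² = 30
30 = (3,6)_8 → 3² + 6² = 45
45 = (5,5)_8 → 5² + 5² = 50
50 = (6,2)_8 → 6² + 2² = 40
40 = (5,0)_8 → 5² + 0² = 25
25 = (3,1)_8 → 3² + 1² = 10
10 = (1,2)_8 → 1² + 2² = 5
5 = (5)_8 → 5² = 25  — 25 repeats.
That took 9 steps.

9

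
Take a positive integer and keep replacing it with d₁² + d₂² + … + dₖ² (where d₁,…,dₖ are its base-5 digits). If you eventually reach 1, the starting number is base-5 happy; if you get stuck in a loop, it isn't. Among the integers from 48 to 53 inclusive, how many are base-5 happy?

48: 48 → 26 → 2 → 4 → 16 → 10 → 4  — not base-5 happy
49: 49 → 33 → 11 → 5 → 1  — base-5 happy
50: 50 → 4 → 16 → 10 → 4  — not base-5 happy
51: 51 → 5 → 1  — base-5 happy
52: 52 → 8 → 10 → 4 → 16 → 10  — not base-5 happy
53: 53 → 13 → 13  — not base-5 happy
base-5 happy: 49, 51

2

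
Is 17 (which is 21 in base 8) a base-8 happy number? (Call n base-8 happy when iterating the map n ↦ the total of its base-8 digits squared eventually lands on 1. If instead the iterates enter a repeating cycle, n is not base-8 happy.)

not base-8 happy

17 = (2,1)_8 → 2² + 1² = 4 + 1 = 5
5 = (5)_8 → 5² = 25
25 = (3,1)_8 → 3² + 1² = 9 + 1 = 10
10 = (1,2)_8 → 1² + 2² = 1 + 4 = 5  — 5 already seen; the sequence cycles without reaching 1.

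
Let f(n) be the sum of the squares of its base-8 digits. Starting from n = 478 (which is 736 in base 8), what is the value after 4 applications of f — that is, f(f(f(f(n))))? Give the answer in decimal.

478 = (7,3,6)_8 → 7² + 3² + 6² = 49 + 9 + 36 = 94
94 = (1,3,6)_8 → 1² + 3² + 6² = 1 + 9 + 36 = 46
46 = (5,6)_8 → 5² + 6² = 25 + 36 = 61
61 = (7,5)_8 → 7² + 5² = 49 + 25 = 74

74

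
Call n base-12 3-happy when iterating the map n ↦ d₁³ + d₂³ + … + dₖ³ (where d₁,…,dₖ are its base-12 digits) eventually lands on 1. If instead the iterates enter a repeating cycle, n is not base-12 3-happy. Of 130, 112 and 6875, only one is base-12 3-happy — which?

130: 130 → 2000 → 1514 → 1224 → 728 → 637 → 190 → 1028 → 856 → 1520 → 1728 → 1  — reaches 1 (base-12 3-happy)
112: 112 → 793 → 342 → 288 → 8 → 512 → 755 → 1464 → 1008 → 343 → 415 → 1351 → 1136 → 1855 → 1344 → 793  — repeats 793 (not base-12 3-happy)
6875: 6875 → 3201 → 1738 → 1001 → 1672 → 1738  — repeats 1738 (not base-12 3-happy)

130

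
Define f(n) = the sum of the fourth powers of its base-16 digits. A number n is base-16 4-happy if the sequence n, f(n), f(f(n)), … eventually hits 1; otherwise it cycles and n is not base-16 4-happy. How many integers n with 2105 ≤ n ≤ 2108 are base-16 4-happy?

2

2105: 2105 → 10738 → 57218 → 83298 → 2194 → 10673 → 21219 → 39138 → 49089 → 86003 → 101588 → 53650 → 35139 → 10994 → 60657 → 109778 → 59314 → 55474 → 47314 → 47314  — not base-16 4-happy
2106: 2106 → 14177 → 3779 → 59233 → 42114 → 14368 → 4193 → 1298 → 642 → 4128 → 17 → 2 → 16 → 1  — base-16 4-happy
2107: 2107 → 18818 → 10929 → 24658 → 1937 → 8963 → 178 → 14657 → 6899 → 60707 → 67074 → 1313 → 642 → 4128 → 17 → 2 → 16 → 1  — base-16 4-happy
2108: 2108 → 24913 → 1923 → 6578 → 21219 → 39138 → 49089 → 86003 → 101588 → 53650 → 35139 → 10994 → 60657 → 109778 → 59314 → 55474 → 47314 → 47314  — not base-16 4-happy
base-16 4-happy: 2106, 2107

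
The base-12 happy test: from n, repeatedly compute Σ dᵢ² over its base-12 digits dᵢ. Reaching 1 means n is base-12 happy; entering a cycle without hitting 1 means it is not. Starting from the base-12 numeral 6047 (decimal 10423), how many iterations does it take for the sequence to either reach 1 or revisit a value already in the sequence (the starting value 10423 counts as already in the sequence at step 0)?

10423 = (6,0,4,7)_12 → 6² + 0² + 4² + 7² = 101
101 = (8,5)_12 → 8² + 5² = 89
89 = (7,5)_12 → 7² + 5² = 74
74 = (6,2)_12 → 6² + 2² = 40
40 = (3,4)_12 → 3² + 4² = 25
25 = (2,1)_12 → 2² + 1² = 5
5 = (5)_12 → 5² = 25  — 25 repeats.
That took 7 steps.

7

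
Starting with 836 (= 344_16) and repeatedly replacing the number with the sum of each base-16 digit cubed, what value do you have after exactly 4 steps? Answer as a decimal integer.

836 = (3,4,4)_16 → 3³ + 4³ + 4³ = 155
155 = (9,11)_16 → 9³ + 11³ = 2060
2060 = (8,0,12)_16 → 8³ + 0³ + 12³ = 2240
2240 = (8,12,0)_16 → 8³ + 12³ + 0³ = 2240

2240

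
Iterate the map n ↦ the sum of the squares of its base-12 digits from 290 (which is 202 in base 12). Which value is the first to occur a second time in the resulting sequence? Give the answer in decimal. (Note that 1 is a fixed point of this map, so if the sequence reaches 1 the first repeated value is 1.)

8

290 = (2,0,2)_12 → 2² + 0² + 2² = 8
8 = (8)_12 → 8² = 64
64 = (5,4)_12 → 5² + 4² = 41
41 = (3,5)_12 → 3² + 5² = 34
34 = (2,10)_12 → 2² + 10² = 104
104 = (8,8)_12 → 8² + 8² = 128
128 = (10,8)_12 → 10² + 8² = 164
164 = (1,1,8)_12 → 1² + 1² + 8² = 66
66 = (5,6)_12 → 5² + 6² = 61
61 = (5,1)_12 → 5² + 1² = 26
26 = (2,2)_12 → 2² + 2² = 8  — 8 already appeared earlier.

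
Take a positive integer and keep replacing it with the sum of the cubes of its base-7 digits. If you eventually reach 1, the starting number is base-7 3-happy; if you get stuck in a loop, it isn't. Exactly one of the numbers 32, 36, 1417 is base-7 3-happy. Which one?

32: 32 → 128 → 80 → 92 → 218 → 92  — repeats 92 (not base-7 3-happy)
36: 36 → 126 → 72 → 36  — repeats 36 (not base-7 3-happy)
1417: 1417 → 307 → 433 → 343 → 1  — reaches 1 (base-7 3-happy)

1417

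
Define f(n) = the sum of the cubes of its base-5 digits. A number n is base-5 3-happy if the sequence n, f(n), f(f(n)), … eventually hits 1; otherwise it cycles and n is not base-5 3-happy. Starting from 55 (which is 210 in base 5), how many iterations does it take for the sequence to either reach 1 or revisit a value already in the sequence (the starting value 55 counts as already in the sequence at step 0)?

55 = (2,1,0)_5 → 2³ + 1³ + 0³ = 9
9 = (1,4)_5 → 1³ + 4³ = 65
65 = (2,3,0)_5 → 2³ + 3³ + 0³ = 35
35 = (1,2,0)_5 → 1³ + 2³ + 0³ = 9  — 9 repeats.
That took 4 steps.

4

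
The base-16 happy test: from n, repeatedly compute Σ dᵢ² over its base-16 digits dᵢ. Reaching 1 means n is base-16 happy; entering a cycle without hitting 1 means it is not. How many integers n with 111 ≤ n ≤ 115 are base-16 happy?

1

111: 111 → 261 → 26 → 101 → 61 → 178 → 125 → 218 → 269 → 170 → 200 → 208 → 169 → 181 → 146 → 85 → 50 → 13 → 169  — not base-16 happy
112: 112 → 49 → 10 → 100 → 52 → 25 → 82 → 29 → 170 → 200 → 208 → 169 → 181 → 146 → 85 → 50 → 13 → 169  — not base-16 happy
113: 113 → 50 → 13 → 169 → 181 → 146 → 85 → 50  — not base-16 happy
114: 114 → 53 → 34 → 8 → 64 → 16 → 1  — base-16 happy
115: 115 → 58 → 109 → 205 → 313 → 91 → 146 → 85 → 50 → 13 → 169 → 181 → 146  — not base-16 happy
base-16 happy: 114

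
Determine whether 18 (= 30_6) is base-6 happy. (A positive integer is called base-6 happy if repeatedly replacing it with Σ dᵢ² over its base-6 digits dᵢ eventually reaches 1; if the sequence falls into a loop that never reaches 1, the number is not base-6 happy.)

not base-6 happy

18 = (3,0)_6 → 3² + 0² = 9
9 = (1,3)_6 → 1² + 3² = 10
10 = (1,4)_6 → 1² + 4² = 17
17 = (2,5)_6 → 2² + 5² = 29
29 = (4,5)_6 → 4² + 5² = 41
41 = (1,0,5)_6 → 1² + 0² + 5² = 26
26 = (4,2)_6 → 4² + 2² = 20
20 = (3,2)_6 → 3² + 2² = 13
13 = (2,1)_6 → 2² + 1² = 5
5 = (5)_6 → 5² = 25
25 = (4,1)_6 → 4² + 1² = 17  — 17 already seen; the sequence cycles without reaching 1.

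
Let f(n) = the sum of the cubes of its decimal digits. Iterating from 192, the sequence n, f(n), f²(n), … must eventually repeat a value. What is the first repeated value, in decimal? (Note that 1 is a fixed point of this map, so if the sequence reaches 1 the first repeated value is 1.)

192 → 1³ + 9³ + 2³ = 738
738 → 7³ + 3³ + 8³ = 882
882 → 8³ + 8³ + 2³ = 1032
1032 → 1³ + 0³ + 3³ + 2³ = 36
36 → 3³ + 6³ = 243
243 → 2³ + 4³ + 3³ = 99
99 → 9³ + 9³ = 1458
1458 → 1³ + 4³ + 5³ + 8³ = 702
702 → 7³ + 0³ + 2³ = 351
351 → 3³ + 5³ + 1³ = 153
153 → 1³ + 5³ + 3³ = 153  — 153 already appeared earlier.

153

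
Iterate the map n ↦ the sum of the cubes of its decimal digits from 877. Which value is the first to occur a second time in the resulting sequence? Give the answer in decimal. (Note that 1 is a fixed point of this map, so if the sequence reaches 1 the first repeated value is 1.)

877 → 8³ + 7³ + 7³ = 512 + 343 + 343 = 1198
1198 → 1³ + 1³ + 9³ + 8³ = 1 + 1 + 729 + 512 = 1243
1243 → 1³ + 2³ + 4³ + 3³ = 1 + 8 + 64 + 27 = 100
100 → 1³ + 0³ + 0³ = 1 + 0 + 0 = 1  — reached the fixed point 1.
1 → 1, so 1 is the first repeated value.

1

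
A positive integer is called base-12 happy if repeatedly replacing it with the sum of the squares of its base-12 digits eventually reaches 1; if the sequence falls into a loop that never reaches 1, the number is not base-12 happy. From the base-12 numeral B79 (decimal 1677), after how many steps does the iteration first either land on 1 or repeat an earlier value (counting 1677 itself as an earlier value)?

11

1677 = (11,7,9)_12 → 11² + 7² + 9² = 251
251 = (1,8,11)_12 → 1² + 8² + 11² = 186
186 = (1,3,6)_12 → 1² + 3² + 6² = 46
46 = (3,10)_12 → 3² + 10² = 109
109 = (9,1)_12 → 9² + 1² = 82
82 = (6,10)_12 → 6² + 10² = 136
136 = (11,4)_12 → 11² + 4² = 137
137 = (11,5)_12 → 11² + 5² = 146
146 = (1,0,2)_12 → 1² + 0² + 2² = 5
5 = (5)_12 → 5² = 25
25 = (2,1)_12 → 2² + 1² = 5  — 5 repeats.
That took 11 steps.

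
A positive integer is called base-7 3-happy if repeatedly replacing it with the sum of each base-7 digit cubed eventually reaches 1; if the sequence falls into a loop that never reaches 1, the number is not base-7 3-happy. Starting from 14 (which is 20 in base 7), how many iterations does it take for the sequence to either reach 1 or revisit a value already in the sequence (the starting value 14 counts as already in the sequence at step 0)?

3

14 = (2,0)_7 → 2³ + 0³ = 8 + 0 = 8
8 = (1,1)_7 → 1³ + 1³ = 1 + 1 = 2
2 = (2)_7 → 2³ = 8  — 8 repeats.
That took 3 steps.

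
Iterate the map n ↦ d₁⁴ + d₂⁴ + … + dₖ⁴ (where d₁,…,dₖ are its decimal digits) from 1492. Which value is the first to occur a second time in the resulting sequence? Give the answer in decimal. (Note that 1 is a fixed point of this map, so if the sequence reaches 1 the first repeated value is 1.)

1492 → 1⁴ + 4⁴ + 9⁴ + 2⁴ = 6834
6834 → 6⁴ + 8⁴ + 3⁴ + 4⁴ = 5729
5729 → 5⁴ + 7⁴ + 2⁴ + 9⁴ = 9603
9603 → 9⁴ + 6⁴ + 0⁴ + 3⁴ = 7938
7938 → 7⁴ + 9⁴ + 3⁴ + 8⁴ = 13139
13139 → 1⁴ + 3⁴ + 1⁴ + 3⁴ + 9⁴ = 6725
6725 → 6⁴ + 7⁴ + 2⁴ + 5⁴ = 4338
4338 → 4⁴ + 3⁴ + 3⁴ + 8⁴ = 4514
4514 → 4⁴ + 5⁴ + 1⁴ + 4⁴ = 1138
1138 → 1⁴ + 1⁴ + 3⁴ + 8⁴ = 4179
4179 → 4⁴ + 1⁴ + 7⁴ + 9⁴ = 9219
9219 → 9⁴ + 2⁴ + 1⁴ + 9⁴ = 13139  — 13139 already appeared earlier.

13139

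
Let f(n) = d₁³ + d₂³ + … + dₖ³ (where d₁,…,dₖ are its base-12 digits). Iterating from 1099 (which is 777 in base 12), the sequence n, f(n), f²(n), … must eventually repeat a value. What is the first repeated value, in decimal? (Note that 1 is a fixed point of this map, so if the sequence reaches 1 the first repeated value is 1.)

1099 = (7,7,7)_12 → 1029
1029 = (7,1,9)_12 → 1073
1073 = (7,5,5)_12 → 593
593 = (4,1,5)_12 → 190
190 = (1,3,10)_12 → 1028
1028 = (7,1,8)_12 → 856
856 = (5,11,4)_12 → 1520
1520 = (10,6,8)_12 → 1728
1728 = (1,0,0,0)_12 → 1  — reached the fixed point 1.
1 → 1, so 1 is the first repeated value.

1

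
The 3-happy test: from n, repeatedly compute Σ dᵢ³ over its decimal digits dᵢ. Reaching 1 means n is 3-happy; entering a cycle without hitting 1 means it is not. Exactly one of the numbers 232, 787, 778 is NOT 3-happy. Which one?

232

232: 232 → 43 → 91 → 730 → 370 → 370  — repeats 370 (not 3-happy)
787: 787 → 1198 → 1243 → 100 → 1  — reaches 1 (3-happy)
778: 778 → 1198 → 1243 → 100 → 1  — reaches 1 (3-happy)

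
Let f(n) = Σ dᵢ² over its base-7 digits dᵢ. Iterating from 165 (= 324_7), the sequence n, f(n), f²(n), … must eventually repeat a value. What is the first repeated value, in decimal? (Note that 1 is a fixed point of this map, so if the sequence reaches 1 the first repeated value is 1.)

29

165 = (3,2,4)_7 → 3² + 2² + 4² = 29
29 = (4,1)_7 → 4² + 1² = 17
17 = (2,3)_7 → 2² + 3² = 13
13 = (1,6)_7 → 1² + 6² = 37
37 = (5,2)_7 → 5² + 2² = 29  — 29 already appeared earlier.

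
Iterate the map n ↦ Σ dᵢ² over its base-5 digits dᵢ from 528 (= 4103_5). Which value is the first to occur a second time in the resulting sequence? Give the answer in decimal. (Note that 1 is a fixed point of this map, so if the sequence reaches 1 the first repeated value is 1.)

528 = (4,1,0,3)_5 → 4² + 1² + 0² + 3² = 26
26 = (1,0,1)_5 → 1² + 0² + 1² = 2
2 = (2)_5 → 2² = 4
4 = (4)_5 → 4² = 16
16 = (3,1)_5 → 3² + 1² = 10
10 = (2,0)_5 → 2² + 0² = 4  — 4 already appeared earlier.

4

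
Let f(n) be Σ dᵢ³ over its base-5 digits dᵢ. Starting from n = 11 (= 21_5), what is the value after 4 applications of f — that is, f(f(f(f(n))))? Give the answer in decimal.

11 = (2,1)_5 → 2³ + 1³ = 8 + 1 = 9
9 = (1,4)_5 → 1³ + 4³ = 1 + 64 = 65
65 = (2,3,0)_5 → 2³ + 3³ + 0³ = 8 + 27 + 0 = 35
35 = (1,2,0)_5 → 1³ + 2³ + 0³ = 1 + 8 + 0 = 9

9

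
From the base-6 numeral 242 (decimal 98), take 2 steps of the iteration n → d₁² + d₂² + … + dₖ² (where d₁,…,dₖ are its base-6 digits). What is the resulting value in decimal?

98 = (2,4,2)_6 → 2² + 4² + 2² = 4 + 16 + 4 = 24
24 = (4,0)_6 → 4² + 0² = 16 + 0 = 16

16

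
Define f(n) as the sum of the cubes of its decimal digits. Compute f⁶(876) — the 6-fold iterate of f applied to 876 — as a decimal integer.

876 → 1071
1071 → 345
345 → 216
216 → 225
225 → 141
141 → 66

66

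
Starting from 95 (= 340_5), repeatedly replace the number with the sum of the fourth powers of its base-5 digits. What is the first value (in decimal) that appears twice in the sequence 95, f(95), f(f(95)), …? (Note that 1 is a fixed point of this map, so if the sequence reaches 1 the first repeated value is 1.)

95 = (3,4,0)_5 → 3⁴ + 4⁴ + 0⁴ = 81 + 256 + 0 = 337
337 = (2,3,2,2)_5 → 2⁴ + 3⁴ + 2⁴ + 2⁴ = 16 + 81 + 16 + 16 = 129
129 = (1,0,0,4)_5 → 1⁴ + 0⁴ + 0⁴ + 4⁴ = 1 + 0 + 0 + 256 = 257
257 = (2,0,1,2)_5 → 2⁴ + 0⁴ + 1⁴ + 2⁴ = 16 + 0 + 1 + 16 = 33
33 = (1,1,3)_5 → 1⁴ + 1⁴ + 3⁴ = 1 + 1 + 81 = 83
83 = (3,1,3)_5 → 3⁴ + 1⁴ + 3⁴ = 81 + 1 + 81 = 163
163 = (1,1,2,3)_5 → 1⁴ + 1⁴ + 2⁴ + 3⁴ = 1 + 1 + 16 + 81 = 99
99 = (3,4,4)_5 → 3⁴ + 4⁴ + 4⁴ = 81 + 256 + 256 = 593
593 = (4,3,3,3)_5 → 4⁴ + 3⁴ + 3⁴ + 3⁴ = 256 + 81 + 81 + 81 = 499
499 = (3,4,4,4)_5 → 3⁴ + 4⁴ + 4⁴ + 4⁴ = 81 + 256 + 256 + 256 = 849
849 = (1,1,3,4,4)_5 → 1⁴ + 1⁴ + 3⁴ + 4⁴ + 4⁴ = 1 + 1 + 81 + 256 + 256 = 595
595 = (4,3,4,0)_5 → 4⁴ + 3⁴ + 4⁴ + 0⁴ = 256 + 81 + 256 + 0 = 593  — 593 already appeared earlier.

593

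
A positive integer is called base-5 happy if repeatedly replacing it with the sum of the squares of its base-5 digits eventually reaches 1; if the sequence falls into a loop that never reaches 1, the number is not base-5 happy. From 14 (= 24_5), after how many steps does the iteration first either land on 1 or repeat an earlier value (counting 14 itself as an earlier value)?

5

14 = (2,4)_5 → 2² + 4² = 20
20 = (4,0)_5 → 4² + 0² = 16
16 = (3,1)_5 → 3² + 1² = 10
10 = (2,0)_5 → 2² + 0² = 4
4 = (4)_5 → 4² = 16  — 16 repeats.
That took 5 steps.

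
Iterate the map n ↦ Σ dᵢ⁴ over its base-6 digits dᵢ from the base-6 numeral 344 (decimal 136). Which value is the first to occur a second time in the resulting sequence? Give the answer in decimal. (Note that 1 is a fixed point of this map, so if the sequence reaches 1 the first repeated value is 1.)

136 = (3,4,4)_6 → 593
593 = (2,4,2,5)_6 → 913
913 = (4,1,2,1)_6 → 274
274 = (1,1,3,4)_6 → 339
339 = (1,3,2,3)_6 → 179
179 = (4,5,5)_6 → 1506
1506 = (1,0,5,5,0)_6 → 1251
1251 = (5,4,4,3)_6 → 1218
1218 = (5,3,5,0)_6 → 1331
1331 = (1,0,0,5,5)_6 → 1251  — 1251 already appeared earlier.

1251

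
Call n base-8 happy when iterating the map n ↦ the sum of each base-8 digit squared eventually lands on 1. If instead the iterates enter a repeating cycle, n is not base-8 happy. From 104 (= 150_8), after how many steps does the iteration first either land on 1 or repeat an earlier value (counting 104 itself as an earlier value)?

3

104 = (1,5,0)_8 → 26
26 = (3,2)_8 → 13
13 = (1,5)_8 → 26  — 26 repeats.
That took 3 steps.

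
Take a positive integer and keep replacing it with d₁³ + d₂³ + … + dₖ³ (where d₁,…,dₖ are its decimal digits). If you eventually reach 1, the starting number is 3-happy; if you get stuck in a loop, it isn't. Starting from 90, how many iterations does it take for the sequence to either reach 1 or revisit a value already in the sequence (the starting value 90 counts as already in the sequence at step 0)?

90 → 9³ + 0³ = 729 + 0 = 729
729 → 7³ + 2³ + 9³ = 343 + 8 + 729 = 1080
1080 → 1³ + 0³ + 8³ + 0³ = 1 + 0 + 512 + 0 = 513
513 → 5³ + 1³ + 3³ = 125 + 1 + 27 = 153
153 → 1³ + 5³ + 3³ = 1 + 125 + 27 = 153  — 153 repeats.
That took 5 steps.

5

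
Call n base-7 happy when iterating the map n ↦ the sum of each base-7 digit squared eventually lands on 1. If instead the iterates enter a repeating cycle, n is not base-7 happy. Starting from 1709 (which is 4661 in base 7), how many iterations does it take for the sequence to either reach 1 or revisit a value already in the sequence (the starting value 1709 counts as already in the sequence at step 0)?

1709 = (4,6,6,1)_7 → 4² + 6² + 6² + 1² = 16 + 36 + 36 + 1 = 89
89 = (1,5,5)_7 → 1² + 5² + 5² = 1 + 25 + 25 = 51
51 = (1,0,2)_7 → 1² + 0² + 2² = 1 + 0 + 4 = 5
5 = (5)_7 → 5² = 25
25 = (3,4)_7 → 3² + 4² = 9 + 16 = 25  — 25 repeats.
That took 5 steps.

5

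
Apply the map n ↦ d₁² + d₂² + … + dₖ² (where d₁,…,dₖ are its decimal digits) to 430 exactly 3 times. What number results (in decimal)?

85

430 → 4² + 3² + 0² = 25
25 → 2² + 5² = 29
29 → 2² + 9² = 85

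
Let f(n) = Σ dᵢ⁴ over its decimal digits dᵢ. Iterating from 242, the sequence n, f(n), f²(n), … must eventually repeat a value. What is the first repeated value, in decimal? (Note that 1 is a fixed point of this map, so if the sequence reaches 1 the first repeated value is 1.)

242 → 2⁴ + 4⁴ + 2⁴ = 288
288 → 2⁴ + 8⁴ + 8⁴ = 8208
8208 → 8⁴ + 2⁴ + 0⁴ + 8⁴ = 8208  — 8208 already appeared earlier.

8208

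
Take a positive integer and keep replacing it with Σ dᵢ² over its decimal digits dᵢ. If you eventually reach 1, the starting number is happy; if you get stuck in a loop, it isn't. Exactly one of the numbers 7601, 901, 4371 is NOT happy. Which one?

4371

7601: 7601 → 86 → 100 → 1  — reaches 1 (happy)
901: 901 → 82 → 68 → 100 → 1  — reaches 1 (happy)
4371: 4371 → 75 → 74 → 65 → 61 → 37 → 58 → 89 → 145 → 42 → 20 → 4 → 16 → 37  — repeats 37 (not happy)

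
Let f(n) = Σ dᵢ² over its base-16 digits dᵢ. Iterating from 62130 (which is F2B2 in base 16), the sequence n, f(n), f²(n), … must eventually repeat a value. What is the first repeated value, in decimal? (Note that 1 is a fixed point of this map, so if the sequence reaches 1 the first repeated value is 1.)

62130 = (15,2,11,2)_16 → 15² + 2² + 11² + 2² = 354
354 = (1,6,2)_16 → 1² + 6² + 2² = 41
41 = (2,9)_16 → 2² + 9² = 85
85 = (5,5)_16 → 5² + 5² = 50
50 = (3,2)_16 → 3² + 2² = 13
13 = (13)_16 → 13² = 169
169 = (10,9)_16 → 10² + 9² = 181
181 = (11,5)_16 → 11² + 5² = 146
146 = (9,2)_16 → 9² + 2² = 85  — 85 already appeared earlier.

85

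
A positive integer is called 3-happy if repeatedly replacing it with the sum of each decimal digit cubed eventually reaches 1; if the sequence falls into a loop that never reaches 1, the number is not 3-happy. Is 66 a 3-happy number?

66 → 6³ + 6³ = 216 + 216 = 432
432 → 4³ + 3³ + 2³ = 64 + 27 + 8 = 99
99 → 9³ + 9³ = 729 + 729 = 1458
1458 → 1³ + 4³ + 5³ + 8³ = 1 + 64 + 125 + 512 = 702
702 → 7³ + 0³ + 2³ = 343 + 0 + 8 = 351
351 → 3³ + 5³ + 1³ = 27 + 125 + 1 = 153
153 → 1³ + 5³ + 3³ = 1 + 125 + 27 = 153  — 153 already seen; the sequence cycles without reaching 1.

not 3-happy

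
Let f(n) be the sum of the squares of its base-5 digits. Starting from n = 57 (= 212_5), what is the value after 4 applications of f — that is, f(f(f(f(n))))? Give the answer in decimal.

57 = (2,1,2)_5 → 2² + 1² + 2² = 4 + 1 + 4 = 9
9 = (1,4)_5 → 1² + 4² = 1 + 16 = 17
17 = (3,2)_5 → 3² + 2² = 9 + 4 = 13
13 = (2,3)_5 → 2² + 3² = 4 + 9 = 13

13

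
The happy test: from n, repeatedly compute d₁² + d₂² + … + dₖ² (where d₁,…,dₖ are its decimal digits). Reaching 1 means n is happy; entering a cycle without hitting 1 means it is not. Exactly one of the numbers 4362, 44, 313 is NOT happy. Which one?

4362

4362: 4362 → 65 → 61 → 37 → 58 → 89 → 145 → 42 → 20 → 4 → 16 → 37  — repeats 37 (not happy)
44: 44 → 32 → 13 → 10 → 1  — reaches 1 (happy)
313: 313 → 19 → 82 → 68 → 100 → 1  — reaches 1 (happy)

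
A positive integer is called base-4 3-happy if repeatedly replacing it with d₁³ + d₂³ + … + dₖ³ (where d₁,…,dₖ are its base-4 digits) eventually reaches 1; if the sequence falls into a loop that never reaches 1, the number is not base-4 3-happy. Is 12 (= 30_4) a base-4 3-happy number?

not base-4 3-happy

12 = (3,0)_4 → 27
27 = (1,2,3)_4 → 36
36 = (2,1,0)_4 → 9
9 = (2,1)_4 → 9  — 9 already seen; the sequence cycles without reaching 1.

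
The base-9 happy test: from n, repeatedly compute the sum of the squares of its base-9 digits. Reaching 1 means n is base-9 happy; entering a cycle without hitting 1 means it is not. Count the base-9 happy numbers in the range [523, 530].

1

523: 523 → 53 → 89 → 65 → 53  (repeats 53)
524: 524 → 56 → 40 → 32 → 34 → 58 → 52 → 74 → 68 → 74  (repeats 74)
525: 525 → 61 → 85 → 17 → 65 → 53 → 89 → 65  (repeats 65)
526: 526 → 68 → 74 → 68  (repeats 68)
527: 527 → 77 → 89 → 65 → 53 → 89  (repeats 89)
528: 528 → 88 → 50 → 50  (repeats 50)
529: 529 → 101 → 9 → 1  (reaches 1)
530: 530 → 116 → 74 → 68 → 74  (repeats 74)
base-9 happy: 529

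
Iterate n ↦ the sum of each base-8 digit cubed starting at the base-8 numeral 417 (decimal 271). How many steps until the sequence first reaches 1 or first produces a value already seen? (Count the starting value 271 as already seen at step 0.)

6

271 = (4,1,7)_8 → 4³ + 1³ + 7³ = 64 + 1 + 343 = 408
408 = (6,3,0)_8 → 6³ + 3³ + 0³ = 216 + 27 + 0 = 243
243 = (3,6,3)_8 → 3³ + 6³ + 3³ = 27 + 216 + 27 = 270
270 = (4,1,6)_8 → 4³ + 1³ + 6³ = 64 + 1 + 216 = 281
281 = (4,3,1)_8 → 4³ + 3³ + 1³ = 64 + 27 + 1 = 92
92 = (1,3,4)_8 → 1³ + 3³ + 4³ = 1 + 27 + 64 = 92  — 92 repeats.
That took 6 steps.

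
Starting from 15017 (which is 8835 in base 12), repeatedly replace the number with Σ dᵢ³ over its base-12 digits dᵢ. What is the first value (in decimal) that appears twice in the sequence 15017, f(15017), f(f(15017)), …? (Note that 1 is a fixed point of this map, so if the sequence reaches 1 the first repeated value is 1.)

15017 = (8,8,3,5)_12 → 8³ + 8³ + 3³ + 5³ = 512 + 512 + 27 + 125 = 1176
1176 = (8,2,0)_12 → 8³ + 2³ + 0³ = 512 + 8 + 0 = 520
520 = (3,7,4)_12 → 3³ + 7³ + 4³ = 27 + 343 + 64 = 434
434 = (3,0,2)_12 → 3³ + 0³ + 2³ = 27 + 0 + 8 = 35
35 = (2,11)_12 → 2³ + 11³ = 8 + 1331 = 1339
1339 = (9,3,7)_12 → 9³ + 3³ + 7³ = 729 + 27 + 343 = 1099
1099 = (7,7,7)_12 → 7³ + 7³ + 7³ = 343 + 343 + 343 = 1029
1029 = (7,1,9)_12 → 7³ + 1³ + 9³ = 343 + 1 + 729 = 1073
1073 = (7,5,5)_12 → 7³ + 5³ + 5³ = 343 + 125 + 125 = 593
593 = (4,1,5)_12 → 4³ + 1³ + 5³ = 64 + 1 + 125 = 190
190 = (1,3,10)_12 → 1³ + 3³ + 10³ = 1 + 27 + 1000 = 1028
1028 = (7,1,8)_12 → 7³ + 1³ + 8³ = 343 + 1 + 512 = 856
856 = (5,11,4)_12 → 5³ + 11³ + 4³ = 125 + 1331 + 64 = 1520
1520 = (10,6,8)_12 → 10³ + 6³ + 8³ = 1000 + 216 + 512 = 1728
1728 = (1,0,0,0)_12 → 1³ + 0³ + 0³ + 0³ = 1 + 0 + 0 + 0 = 1  — reached the fixed point 1.
1 → 1, so 1 is the first repeated value.

1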